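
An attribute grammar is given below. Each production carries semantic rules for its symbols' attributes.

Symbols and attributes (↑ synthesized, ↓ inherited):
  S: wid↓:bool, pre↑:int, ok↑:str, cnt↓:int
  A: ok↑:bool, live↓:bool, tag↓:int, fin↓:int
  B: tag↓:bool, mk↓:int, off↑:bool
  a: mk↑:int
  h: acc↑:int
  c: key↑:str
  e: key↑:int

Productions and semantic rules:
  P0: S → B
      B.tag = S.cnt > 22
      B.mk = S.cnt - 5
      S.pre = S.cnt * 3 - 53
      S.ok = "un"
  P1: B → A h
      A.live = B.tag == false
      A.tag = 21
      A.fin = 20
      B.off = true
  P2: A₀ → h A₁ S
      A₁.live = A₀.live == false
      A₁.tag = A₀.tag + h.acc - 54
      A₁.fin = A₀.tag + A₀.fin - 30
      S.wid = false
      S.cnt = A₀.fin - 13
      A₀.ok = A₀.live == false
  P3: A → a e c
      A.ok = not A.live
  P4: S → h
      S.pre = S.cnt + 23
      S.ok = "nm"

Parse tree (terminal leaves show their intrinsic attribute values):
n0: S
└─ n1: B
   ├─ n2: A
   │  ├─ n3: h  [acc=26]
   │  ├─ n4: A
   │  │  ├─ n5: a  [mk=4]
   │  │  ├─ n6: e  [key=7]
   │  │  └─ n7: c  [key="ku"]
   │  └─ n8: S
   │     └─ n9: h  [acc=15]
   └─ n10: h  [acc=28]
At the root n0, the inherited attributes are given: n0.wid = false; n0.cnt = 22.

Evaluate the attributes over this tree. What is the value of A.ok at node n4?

true

1. n0.wid = false  [given at root]
2. n0.cnt = 22  [given at root]
3. n1.tag = false  [S.cnt > 22]
4. n1.mk = 17  [S.cnt - 5]
5. n2.live = true  [B.tag == false]
6. n2.tag = 21  [21]
7. n2.fin = 20  [20]
8. n3.acc = 26  [terminal]
9. n4.live = false  [A₀.live == false]
10. n4.tag = -7  [A₀.tag + h.acc - 54]
11. n4.fin = 11  [A₀.tag + A₀.fin - 30]
12. n5.mk = 4  [terminal]
13. n6.key = 7  [terminal]
14. n7.key = "ku"  [terminal]
15. n4.ok = true  [not A.live]
16. n8.wid = false  [false]
17. n8.cnt = 7  [A₀.fin - 13]
18. n9.acc = 15  [terminal]
19. n8.pre = 30  [S.cnt + 23]
20. n8.ok = "nm"  ["nm"]
21. n2.ok = false  [A₀.live == false]
22. n10.acc = 28  [terminal]
23. n1.off = true  [true]
24. n0.pre = 13  [S.cnt * 3 - 53]
25. n0.ok = "un"  ["un"]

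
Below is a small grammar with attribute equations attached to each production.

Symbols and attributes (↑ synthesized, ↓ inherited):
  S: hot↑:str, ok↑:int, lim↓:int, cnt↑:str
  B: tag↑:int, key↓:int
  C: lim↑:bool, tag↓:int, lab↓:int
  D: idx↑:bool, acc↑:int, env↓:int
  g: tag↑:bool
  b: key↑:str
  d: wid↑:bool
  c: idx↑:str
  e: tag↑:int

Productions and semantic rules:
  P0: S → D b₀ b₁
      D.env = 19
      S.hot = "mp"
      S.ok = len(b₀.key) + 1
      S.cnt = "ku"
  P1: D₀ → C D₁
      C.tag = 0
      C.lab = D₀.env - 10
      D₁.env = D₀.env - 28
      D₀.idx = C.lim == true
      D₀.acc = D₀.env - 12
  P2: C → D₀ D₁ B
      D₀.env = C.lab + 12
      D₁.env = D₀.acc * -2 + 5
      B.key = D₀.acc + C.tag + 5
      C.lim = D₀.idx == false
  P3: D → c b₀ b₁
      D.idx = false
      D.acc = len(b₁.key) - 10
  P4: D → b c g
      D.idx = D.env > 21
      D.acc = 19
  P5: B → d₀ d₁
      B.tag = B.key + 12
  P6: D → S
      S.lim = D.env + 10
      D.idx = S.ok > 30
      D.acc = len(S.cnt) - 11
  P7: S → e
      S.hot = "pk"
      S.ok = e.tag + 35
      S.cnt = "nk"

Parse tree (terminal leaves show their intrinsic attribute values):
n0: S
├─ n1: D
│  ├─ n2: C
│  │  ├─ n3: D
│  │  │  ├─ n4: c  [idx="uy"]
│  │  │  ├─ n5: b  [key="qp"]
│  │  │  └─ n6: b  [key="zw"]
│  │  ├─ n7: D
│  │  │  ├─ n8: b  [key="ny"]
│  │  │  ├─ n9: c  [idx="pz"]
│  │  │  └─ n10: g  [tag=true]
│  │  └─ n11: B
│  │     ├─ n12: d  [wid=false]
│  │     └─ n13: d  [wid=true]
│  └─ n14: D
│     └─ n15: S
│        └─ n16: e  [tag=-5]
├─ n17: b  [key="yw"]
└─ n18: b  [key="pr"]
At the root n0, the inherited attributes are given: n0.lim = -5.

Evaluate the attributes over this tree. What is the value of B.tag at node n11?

9

1. n0.lim = -5  [given at root]
2. n1.env = 19  [19]
3. n2.tag = 0  [0]
4. n2.lab = 9  [D₀.env - 10]
5. n3.env = 21  [C.lab + 12]
6. n4.idx = "uy"  [terminal]
7. n5.key = "qp"  [terminal]
8. n6.key = "zw"  [terminal]
9. n3.idx = false  [false]
10. n3.acc = -8  [len(b₁.key) - 10]
11. n7.env = 21  [D₀.acc * -2 + 5]
12. n8.key = "ny"  [terminal]
13. n9.idx = "pz"  [terminal]
14. n10.tag = true  [terminal]
15. n7.idx = false  [D.env > 21]
16. n7.acc = 19  [19]
17. n11.key = -3  [D₀.acc + C.tag + 5]
18. n12.wid = false  [terminal]
19. n13.wid = true  [terminal]
20. n11.tag = 9  [B.key + 12]
21. n2.lim = true  [D₀.idx == false]
22. n14.env = -9  [D₀.env - 28]
23. n15.lim = 1  [D.env + 10]
24. n16.tag = -5  [terminal]
25. n15.hot = "pk"  ["pk"]
26. n15.ok = 30  [e.tag + 35]
27. n15.cnt = "nk"  ["nk"]
28. n14.idx = false  [S.ok > 30]
29. n14.acc = -9  [len(S.cnt) - 11]
30. n1.idx = true  [C.lim == true]
31. n1.acc = 7  [D₀.env - 12]
32. n17.key = "yw"  [terminal]
33. n18.key = "pr"  [terminal]
34. n0.hot = "mp"  ["mp"]
35. n0.ok = 3  [len(b₀.key) + 1]
36. n0.cnt = "ku"  ["ku"]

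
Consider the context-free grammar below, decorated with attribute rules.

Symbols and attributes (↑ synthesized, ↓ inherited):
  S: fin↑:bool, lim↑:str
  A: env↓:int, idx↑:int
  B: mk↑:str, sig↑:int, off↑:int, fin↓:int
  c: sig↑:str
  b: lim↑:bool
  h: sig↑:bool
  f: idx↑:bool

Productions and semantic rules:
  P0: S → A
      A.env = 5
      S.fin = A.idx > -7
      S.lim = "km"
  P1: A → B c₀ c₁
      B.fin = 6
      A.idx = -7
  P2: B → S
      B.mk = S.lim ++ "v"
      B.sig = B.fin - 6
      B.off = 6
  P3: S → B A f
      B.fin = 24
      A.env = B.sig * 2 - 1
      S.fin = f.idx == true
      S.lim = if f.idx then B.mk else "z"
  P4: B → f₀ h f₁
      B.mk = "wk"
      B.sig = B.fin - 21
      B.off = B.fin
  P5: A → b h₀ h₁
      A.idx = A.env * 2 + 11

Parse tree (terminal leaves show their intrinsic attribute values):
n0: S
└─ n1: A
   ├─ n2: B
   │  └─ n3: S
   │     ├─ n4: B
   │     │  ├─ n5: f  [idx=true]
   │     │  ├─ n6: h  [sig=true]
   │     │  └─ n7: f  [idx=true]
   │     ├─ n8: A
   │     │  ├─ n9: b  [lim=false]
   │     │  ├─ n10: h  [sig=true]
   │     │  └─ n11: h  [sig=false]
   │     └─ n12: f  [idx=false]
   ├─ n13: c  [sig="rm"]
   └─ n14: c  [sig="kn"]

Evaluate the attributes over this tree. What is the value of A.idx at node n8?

21

1. n1.env = 5  [5]
2. n2.fin = 6  [6]
3. n4.fin = 24  [24]
4. n5.idx = true  [terminal]
5. n6.sig = true  [terminal]
6. n7.idx = true  [terminal]
7. n4.mk = "wk"  ["wk"]
8. n4.sig = 3  [B.fin - 21]
9. n4.off = 24  [B.fin]
10. n8.env = 5  [B.sig * 2 - 1]
11. n9.lim = false  [terminal]
12. n10.sig = true  [terminal]
13. n11.sig = false  [terminal]
14. n8.idx = 21  [A.env * 2 + 11]
15. n12.idx = false  [terminal]
16. n3.fin = false  [f.idx == true]
17. n3.lim = "z"  [if f.idx then B.mk else "z"]
18. n2.mk = "zv"  [S.lim ++ "v"]
19. n2.sig = 0  [B.fin - 6]
20. n2.off = 6  [6]
21. n13.sig = "rm"  [terminal]
22. n14.sig = "kn"  [terminal]
23. n1.idx = -7  [-7]
24. n0.fin = false  [A.idx > -7]
25. n0.lim = "km"  ["km"]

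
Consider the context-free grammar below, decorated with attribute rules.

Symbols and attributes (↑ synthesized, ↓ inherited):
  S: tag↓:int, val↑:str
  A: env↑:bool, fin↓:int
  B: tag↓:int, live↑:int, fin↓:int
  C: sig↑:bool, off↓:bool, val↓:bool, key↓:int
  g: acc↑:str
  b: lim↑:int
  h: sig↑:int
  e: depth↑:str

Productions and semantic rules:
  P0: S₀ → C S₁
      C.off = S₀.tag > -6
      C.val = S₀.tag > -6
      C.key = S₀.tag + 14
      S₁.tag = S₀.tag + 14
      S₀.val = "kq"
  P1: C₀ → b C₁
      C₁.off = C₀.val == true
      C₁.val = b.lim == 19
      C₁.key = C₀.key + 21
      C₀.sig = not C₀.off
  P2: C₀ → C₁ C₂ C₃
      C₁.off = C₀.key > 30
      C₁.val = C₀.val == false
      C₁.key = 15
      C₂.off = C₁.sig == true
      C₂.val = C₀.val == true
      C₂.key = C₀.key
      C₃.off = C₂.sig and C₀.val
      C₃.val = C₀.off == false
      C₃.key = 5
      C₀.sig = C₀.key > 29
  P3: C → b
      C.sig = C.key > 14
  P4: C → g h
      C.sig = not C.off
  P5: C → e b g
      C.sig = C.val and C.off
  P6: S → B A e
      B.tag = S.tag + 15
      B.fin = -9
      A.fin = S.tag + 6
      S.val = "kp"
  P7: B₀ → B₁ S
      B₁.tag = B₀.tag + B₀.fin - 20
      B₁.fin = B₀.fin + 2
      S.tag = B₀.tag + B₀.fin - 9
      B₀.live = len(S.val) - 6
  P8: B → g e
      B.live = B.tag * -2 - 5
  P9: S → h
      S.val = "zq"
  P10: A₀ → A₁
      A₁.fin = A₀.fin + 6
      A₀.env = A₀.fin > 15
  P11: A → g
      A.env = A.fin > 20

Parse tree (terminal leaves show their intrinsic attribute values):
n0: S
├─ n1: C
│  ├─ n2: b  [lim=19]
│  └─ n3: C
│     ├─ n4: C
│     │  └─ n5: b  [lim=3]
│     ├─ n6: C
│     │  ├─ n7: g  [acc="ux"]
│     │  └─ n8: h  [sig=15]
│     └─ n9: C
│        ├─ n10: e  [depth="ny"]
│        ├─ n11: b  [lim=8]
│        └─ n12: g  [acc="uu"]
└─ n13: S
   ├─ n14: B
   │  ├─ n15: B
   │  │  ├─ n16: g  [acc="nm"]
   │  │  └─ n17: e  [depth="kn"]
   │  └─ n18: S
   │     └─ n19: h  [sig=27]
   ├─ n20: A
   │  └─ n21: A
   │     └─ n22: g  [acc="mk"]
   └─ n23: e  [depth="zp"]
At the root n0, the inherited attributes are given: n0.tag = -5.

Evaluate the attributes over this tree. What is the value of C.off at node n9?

false

1. n0.tag = -5  [given at root]
2. n1.off = true  [S₀.tag > -6]
3. n1.val = true  [S₀.tag > -6]
4. n1.key = 9  [S₀.tag + 14]
5. n2.lim = 19  [terminal]
6. n3.off = true  [C₀.val == true]
7. n3.val = true  [b.lim == 19]
8. n3.key = 30  [C₀.key + 21]
9. n4.off = false  [C₀.key > 30]
10. n4.val = false  [C₀.val == false]
11. n4.key = 15  [15]
12. n5.lim = 3  [terminal]
13. n4.sig = true  [C.key > 14]
14. n6.off = true  [C₁.sig == true]
15. n6.val = true  [C₀.val == true]
16. n6.key = 30  [C₀.key]
17. n7.acc = "ux"  [terminal]
18. n8.sig = 15  [terminal]
19. n6.sig = false  [not C.off]
20. n9.off = false  [C₂.sig and C₀.val]
21. n9.val = false  [C₀.off == false]
22. n9.key = 5  [5]
23. n10.depth = "ny"  [terminal]
24. n11.lim = 8  [terminal]
25. n12.acc = "uu"  [terminal]
26. n9.sig = false  [C.val and C.off]
27. n3.sig = true  [C₀.key > 29]
28. n1.sig = false  [not C₀.off]
29. n13.tag = 9  [S₀.tag + 14]
30. n14.tag = 24  [S.tag + 15]
31. n14.fin = -9  [-9]
32. n15.tag = -5  [B₀.tag + B₀.fin - 20]
33. n15.fin = -7  [B₀.fin + 2]
34. n16.acc = "nm"  [terminal]
35. n17.depth = "kn"  [terminal]
36. n15.live = 5  [B.tag * -2 - 5]
37. n18.tag = 6  [B₀.tag + B₀.fin - 9]
38. n19.sig = 27  [terminal]
39. n18.val = "zq"  ["zq"]
40. n14.live = -4  [len(S.val) - 6]
41. n20.fin = 15  [S.tag + 6]
42. n21.fin = 21  [A₀.fin + 6]
43. n22.acc = "mk"  [terminal]
44. n21.env = true  [A.fin > 20]
45. n20.env = false  [A₀.fin > 15]
46. n23.depth = "zp"  [terminal]
47. n13.val = "kp"  ["kp"]
48. n0.val = "kq"  ["kq"]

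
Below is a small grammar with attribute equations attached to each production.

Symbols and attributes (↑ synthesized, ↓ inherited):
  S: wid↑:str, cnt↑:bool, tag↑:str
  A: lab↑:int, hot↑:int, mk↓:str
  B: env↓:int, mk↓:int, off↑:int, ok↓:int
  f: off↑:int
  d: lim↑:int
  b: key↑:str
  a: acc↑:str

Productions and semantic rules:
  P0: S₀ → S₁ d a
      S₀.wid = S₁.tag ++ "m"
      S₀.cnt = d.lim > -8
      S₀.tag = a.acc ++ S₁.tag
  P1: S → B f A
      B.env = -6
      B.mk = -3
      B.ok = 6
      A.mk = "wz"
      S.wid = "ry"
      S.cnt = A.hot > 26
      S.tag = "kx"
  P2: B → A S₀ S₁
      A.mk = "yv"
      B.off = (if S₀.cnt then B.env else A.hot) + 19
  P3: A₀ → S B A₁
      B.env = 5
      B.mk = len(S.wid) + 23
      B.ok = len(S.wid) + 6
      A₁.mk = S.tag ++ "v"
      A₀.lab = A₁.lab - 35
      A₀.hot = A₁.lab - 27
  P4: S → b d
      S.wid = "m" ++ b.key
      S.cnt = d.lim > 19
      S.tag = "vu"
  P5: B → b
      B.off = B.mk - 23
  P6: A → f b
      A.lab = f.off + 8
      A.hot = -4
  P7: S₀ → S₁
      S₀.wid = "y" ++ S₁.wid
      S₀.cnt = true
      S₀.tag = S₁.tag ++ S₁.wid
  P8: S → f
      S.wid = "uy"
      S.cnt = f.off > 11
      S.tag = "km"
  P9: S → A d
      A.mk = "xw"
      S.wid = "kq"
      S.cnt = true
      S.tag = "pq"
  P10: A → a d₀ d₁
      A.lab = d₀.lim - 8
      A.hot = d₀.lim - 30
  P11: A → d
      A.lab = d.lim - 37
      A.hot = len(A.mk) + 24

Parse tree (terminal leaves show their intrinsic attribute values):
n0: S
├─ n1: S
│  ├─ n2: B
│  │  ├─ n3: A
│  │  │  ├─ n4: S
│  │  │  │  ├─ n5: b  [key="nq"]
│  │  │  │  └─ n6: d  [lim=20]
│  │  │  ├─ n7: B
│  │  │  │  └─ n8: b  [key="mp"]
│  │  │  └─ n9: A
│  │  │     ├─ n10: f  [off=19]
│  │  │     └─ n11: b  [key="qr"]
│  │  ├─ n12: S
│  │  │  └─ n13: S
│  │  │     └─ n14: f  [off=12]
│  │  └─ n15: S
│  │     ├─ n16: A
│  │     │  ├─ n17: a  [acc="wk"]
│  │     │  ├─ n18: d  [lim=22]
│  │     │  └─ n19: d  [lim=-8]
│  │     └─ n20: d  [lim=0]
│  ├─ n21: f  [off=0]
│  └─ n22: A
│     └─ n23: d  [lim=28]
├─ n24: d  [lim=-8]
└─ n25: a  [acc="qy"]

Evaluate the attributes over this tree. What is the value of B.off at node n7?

3

1. n2.env = -6  [-6]
2. n2.mk = -3  [-3]
3. n2.ok = 6  [6]
4. n3.mk = "yv"  ["yv"]
5. n5.key = "nq"  [terminal]
6. n6.lim = 20  [terminal]
7. n4.wid = "mnq"  ["m" ++ b.key]
8. n4.cnt = true  [d.lim > 19]
9. n4.tag = "vu"  ["vu"]
10. n7.env = 5  [5]
11. n7.mk = 26  [len(S.wid) + 23]
12. n7.ok = 9  [len(S.wid) + 6]
13. n8.key = "mp"  [terminal]
14. n7.off = 3  [B.mk - 23]
15. n9.mk = "vuv"  [S.tag ++ "v"]
16. n10.off = 19  [terminal]
17. n11.key = "qr"  [terminal]
18. n9.lab = 27  [f.off + 8]
19. n9.hot = -4  [-4]
20. n3.lab = -8  [A₁.lab - 35]
21. n3.hot = 0  [A₁.lab - 27]
22. n14.off = 12  [terminal]
23. n13.wid = "uy"  ["uy"]
24. n13.cnt = true  [f.off > 11]
25. n13.tag = "km"  ["km"]
26. n12.wid = "yuy"  ["y" ++ S₁.wid]
27. n12.cnt = true  [true]
28. n12.tag = "kmuy"  [S₁.tag ++ S₁.wid]
29. n16.mk = "xw"  ["xw"]
30. n17.acc = "wk"  [terminal]
31. n18.lim = 22  [terminal]
32. n19.lim = -8  [terminal]
33. n16.lab = 14  [d₀.lim - 8]
34. n16.hot = -8  [d₀.lim - 30]
35. n20.lim = 0  [terminal]
36. n15.wid = "kq"  ["kq"]
37. n15.cnt = true  [true]
38. n15.tag = "pq"  ["pq"]
39. n2.off = 13  [(if S₀.cnt then B.env else A.hot) + 19]
40. n21.off = 0  [terminal]
41. n22.mk = "wz"  ["wz"]
42. n23.lim = 28  [terminal]
43. n22.lab = -9  [d.lim - 37]
44. n22.hot = 26  [len(A.mk) + 24]
45. n1.wid = "ry"  ["ry"]
46. n1.cnt = false  [A.hot > 26]
47. n1.tag = "kx"  ["kx"]
48. n24.lim = -8  [terminal]
49. n25.acc = "qy"  [terminal]
50. n0.wid = "kxm"  [S₁.tag ++ "m"]
51. n0.cnt = false  [d.lim > -8]
52. n0.tag = "qykx"  [a.acc ++ S₁.tag]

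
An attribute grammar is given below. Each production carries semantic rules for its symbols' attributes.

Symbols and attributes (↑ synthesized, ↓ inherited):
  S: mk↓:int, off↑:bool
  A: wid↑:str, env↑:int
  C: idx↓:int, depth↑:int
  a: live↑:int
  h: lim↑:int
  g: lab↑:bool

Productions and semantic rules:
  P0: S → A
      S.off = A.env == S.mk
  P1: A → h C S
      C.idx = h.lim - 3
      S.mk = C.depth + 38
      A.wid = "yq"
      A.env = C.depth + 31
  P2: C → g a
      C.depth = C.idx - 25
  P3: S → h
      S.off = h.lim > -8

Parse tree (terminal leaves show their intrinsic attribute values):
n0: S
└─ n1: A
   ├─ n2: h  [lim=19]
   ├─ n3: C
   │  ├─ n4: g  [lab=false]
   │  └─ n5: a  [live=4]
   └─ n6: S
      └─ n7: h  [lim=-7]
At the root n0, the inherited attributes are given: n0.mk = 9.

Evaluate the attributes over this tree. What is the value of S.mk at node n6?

1. n0.mk = 9  [given at root]
2. n2.lim = 19  [terminal]
3. n3.idx = 16  [h.lim - 3]
4. n4.lab = false  [terminal]
5. n5.live = 4  [terminal]
6. n3.depth = -9  [C.idx - 25]
7. n6.mk = 29  [C.depth + 38]
8. n7.lim = -7  [terminal]
9. n6.off = true  [h.lim > -8]
10. n1.wid = "yq"  ["yq"]
11. n1.env = 22  [C.depth + 31]
12. n0.off = false  [A.env == S.mk]

29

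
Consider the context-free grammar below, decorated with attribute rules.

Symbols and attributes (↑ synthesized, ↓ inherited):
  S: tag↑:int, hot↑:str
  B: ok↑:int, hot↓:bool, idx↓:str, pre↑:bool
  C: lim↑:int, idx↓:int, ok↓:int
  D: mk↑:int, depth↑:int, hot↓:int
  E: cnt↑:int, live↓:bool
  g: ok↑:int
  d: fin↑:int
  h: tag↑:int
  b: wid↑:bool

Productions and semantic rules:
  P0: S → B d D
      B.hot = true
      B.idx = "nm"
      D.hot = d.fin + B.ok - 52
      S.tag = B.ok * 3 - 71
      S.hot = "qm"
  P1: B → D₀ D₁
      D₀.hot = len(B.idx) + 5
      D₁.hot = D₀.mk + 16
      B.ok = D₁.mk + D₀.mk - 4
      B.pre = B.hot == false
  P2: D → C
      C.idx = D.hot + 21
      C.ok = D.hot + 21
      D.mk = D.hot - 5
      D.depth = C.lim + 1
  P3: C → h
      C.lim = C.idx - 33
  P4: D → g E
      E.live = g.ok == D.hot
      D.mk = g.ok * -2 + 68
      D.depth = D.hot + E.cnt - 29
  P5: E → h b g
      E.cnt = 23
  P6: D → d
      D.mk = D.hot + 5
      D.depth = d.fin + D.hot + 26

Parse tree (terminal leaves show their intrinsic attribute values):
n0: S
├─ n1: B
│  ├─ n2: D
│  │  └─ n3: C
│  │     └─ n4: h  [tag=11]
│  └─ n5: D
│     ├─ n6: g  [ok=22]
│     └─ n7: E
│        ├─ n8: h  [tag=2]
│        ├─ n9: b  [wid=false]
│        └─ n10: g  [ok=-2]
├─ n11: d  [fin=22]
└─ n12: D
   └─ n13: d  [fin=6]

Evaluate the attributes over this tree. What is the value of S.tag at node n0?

1. n1.hot = true  [true]
2. n1.idx = "nm"  ["nm"]
3. n2.hot = 7  [len(B.idx) + 5]
4. n3.idx = 28  [D.hot + 21]
5. n3.ok = 28  [D.hot + 21]
6. n4.tag = 11  [terminal]
7. n3.lim = -5  [C.idx - 33]
8. n2.mk = 2  [D.hot - 5]
9. n2.depth = -4  [C.lim + 1]
10. n5.hot = 18  [D₀.mk + 16]
11. n6.ok = 22  [terminal]
12. n7.live = false  [g.ok == D.hot]
13. n8.tag = 2  [terminal]
14. n9.wid = false  [terminal]
15. n10.ok = -2  [terminal]
16. n7.cnt = 23  [23]
17. n5.mk = 24  [g.ok * -2 + 68]
18. n5.depth = 12  [D.hot + E.cnt - 29]
19. n1.ok = 22  [D₁.mk + D₀.mk - 4]
20. n1.pre = false  [B.hot == false]
21. n11.fin = 22  [terminal]
22. n12.hot = -8  [d.fin + B.ok - 52]
23. n13.fin = 6  [terminal]
24. n12.mk = -3  [D.hot + 5]
25. n12.depth = 24  [d.fin + D.hot + 26]
26. n0.tag = -5  [B.ok * 3 - 71]
27. n0.hot = "qm"  ["qm"]

-5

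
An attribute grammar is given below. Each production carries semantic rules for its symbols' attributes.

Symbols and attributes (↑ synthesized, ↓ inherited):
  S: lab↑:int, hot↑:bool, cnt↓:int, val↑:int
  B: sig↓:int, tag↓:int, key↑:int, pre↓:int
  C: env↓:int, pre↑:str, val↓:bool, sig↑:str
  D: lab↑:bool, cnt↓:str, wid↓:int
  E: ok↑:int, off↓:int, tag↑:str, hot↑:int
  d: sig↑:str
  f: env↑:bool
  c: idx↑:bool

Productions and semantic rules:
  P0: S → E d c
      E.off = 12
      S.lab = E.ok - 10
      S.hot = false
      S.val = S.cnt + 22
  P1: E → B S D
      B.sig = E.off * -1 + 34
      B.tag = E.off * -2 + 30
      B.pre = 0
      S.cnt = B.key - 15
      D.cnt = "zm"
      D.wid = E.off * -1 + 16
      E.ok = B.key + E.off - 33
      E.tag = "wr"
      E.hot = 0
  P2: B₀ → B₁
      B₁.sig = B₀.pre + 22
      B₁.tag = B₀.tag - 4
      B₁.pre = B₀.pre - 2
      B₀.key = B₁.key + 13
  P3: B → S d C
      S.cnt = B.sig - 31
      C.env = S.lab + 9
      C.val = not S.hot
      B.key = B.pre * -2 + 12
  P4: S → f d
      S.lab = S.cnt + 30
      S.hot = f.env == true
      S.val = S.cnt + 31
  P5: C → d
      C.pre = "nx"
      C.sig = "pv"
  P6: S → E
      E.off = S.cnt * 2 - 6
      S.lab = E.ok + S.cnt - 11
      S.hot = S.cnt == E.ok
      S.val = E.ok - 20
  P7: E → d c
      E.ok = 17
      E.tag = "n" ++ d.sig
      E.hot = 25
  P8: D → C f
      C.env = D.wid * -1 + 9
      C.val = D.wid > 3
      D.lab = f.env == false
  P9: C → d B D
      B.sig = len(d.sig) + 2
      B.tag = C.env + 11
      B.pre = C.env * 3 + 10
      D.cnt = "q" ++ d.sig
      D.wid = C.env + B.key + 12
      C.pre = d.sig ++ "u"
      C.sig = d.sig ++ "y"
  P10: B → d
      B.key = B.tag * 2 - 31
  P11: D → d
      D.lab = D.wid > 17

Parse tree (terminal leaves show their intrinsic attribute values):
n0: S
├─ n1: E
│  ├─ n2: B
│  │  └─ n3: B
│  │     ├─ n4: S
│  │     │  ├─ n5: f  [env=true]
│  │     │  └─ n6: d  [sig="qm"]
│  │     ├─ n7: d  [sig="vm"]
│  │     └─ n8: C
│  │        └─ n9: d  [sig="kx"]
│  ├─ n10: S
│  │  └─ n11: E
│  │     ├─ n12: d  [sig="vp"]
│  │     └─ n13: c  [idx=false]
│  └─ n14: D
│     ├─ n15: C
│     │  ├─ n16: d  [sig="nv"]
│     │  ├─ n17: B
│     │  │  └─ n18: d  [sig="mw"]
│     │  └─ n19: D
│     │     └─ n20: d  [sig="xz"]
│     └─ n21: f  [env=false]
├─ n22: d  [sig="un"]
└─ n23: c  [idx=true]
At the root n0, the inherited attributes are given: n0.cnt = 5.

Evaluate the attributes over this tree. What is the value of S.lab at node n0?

1. n0.cnt = 5  [given at root]
2. n1.off = 12  [12]
3. n2.sig = 22  [E.off * -1 + 34]
4. n2.tag = 6  [E.off * -2 + 30]
5. n2.pre = 0  [0]
6. n3.sig = 22  [B₀.pre + 22]
7. n3.tag = 2  [B₀.tag - 4]
8. n3.pre = -2  [B₀.pre - 2]
9. n4.cnt = -9  [B.sig - 31]
10. n5.env = true  [terminal]
11. n6.sig = "qm"  [terminal]
12. n4.lab = 21  [S.cnt + 30]
13. n4.hot = true  [f.env == true]
14. n4.val = 22  [S.cnt + 31]
15. n7.sig = "vm"  [terminal]
16. n8.env = 30  [S.lab + 9]
17. n8.val = false  [not S.hot]
18. n9.sig = "kx"  [terminal]
19. n8.pre = "nx"  ["nx"]
20. n8.sig = "pv"  ["pv"]
21. n3.key = 16  [B.pre * -2 + 12]
22. n2.key = 29  [B₁.key + 13]
23. n10.cnt = 14  [B.key - 15]
24. n11.off = 22  [S.cnt * 2 - 6]
25. n12.sig = "vp"  [terminal]
26. n13.idx = false  [terminal]
27. n11.ok = 17  [17]
28. n11.tag = "nvp"  ["n" ++ d.sig]
29. n11.hot = 25  [25]
30. n10.lab = 20  [E.ok + S.cnt - 11]
31. n10.hot = false  [S.cnt == E.ok]
32. n10.val = -3  [E.ok - 20]
33. n14.cnt = "zm"  ["zm"]
34. n14.wid = 4  [E.off * -1 + 16]
35. n15.env = 5  [D.wid * -1 + 9]
36. n15.val = true  [D.wid > 3]
37. n16.sig = "nv"  [terminal]
38. n17.sig = 4  [len(d.sig) + 2]
39. n17.tag = 16  [C.env + 11]
40. n17.pre = 25  [C.env * 3 + 10]
41. n18.sig = "mw"  [terminal]
42. n17.key = 1  [B.tag * 2 - 31]
43. n19.cnt = "qnv"  ["q" ++ d.sig]
44. n19.wid = 18  [C.env + B.key + 12]
45. n20.sig = "xz"  [terminal]
46. n19.lab = true  [D.wid > 17]
47. n15.pre = "nvu"  [d.sig ++ "u"]
48. n15.sig = "nvy"  [d.sig ++ "y"]
49. n21.env = false  [terminal]
50. n14.lab = true  [f.env == false]
51. n1.ok = 8  [B.key + E.off - 33]
52. n1.tag = "wr"  ["wr"]
53. n1.hot = 0  [0]
54. n22.sig = "un"  [terminal]
55. n23.idx = true  [terminal]
56. n0.lab = -2  [E.ok - 10]
57. n0.hot = false  [false]
58. n0.val = 27  [S.cnt + 22]

-2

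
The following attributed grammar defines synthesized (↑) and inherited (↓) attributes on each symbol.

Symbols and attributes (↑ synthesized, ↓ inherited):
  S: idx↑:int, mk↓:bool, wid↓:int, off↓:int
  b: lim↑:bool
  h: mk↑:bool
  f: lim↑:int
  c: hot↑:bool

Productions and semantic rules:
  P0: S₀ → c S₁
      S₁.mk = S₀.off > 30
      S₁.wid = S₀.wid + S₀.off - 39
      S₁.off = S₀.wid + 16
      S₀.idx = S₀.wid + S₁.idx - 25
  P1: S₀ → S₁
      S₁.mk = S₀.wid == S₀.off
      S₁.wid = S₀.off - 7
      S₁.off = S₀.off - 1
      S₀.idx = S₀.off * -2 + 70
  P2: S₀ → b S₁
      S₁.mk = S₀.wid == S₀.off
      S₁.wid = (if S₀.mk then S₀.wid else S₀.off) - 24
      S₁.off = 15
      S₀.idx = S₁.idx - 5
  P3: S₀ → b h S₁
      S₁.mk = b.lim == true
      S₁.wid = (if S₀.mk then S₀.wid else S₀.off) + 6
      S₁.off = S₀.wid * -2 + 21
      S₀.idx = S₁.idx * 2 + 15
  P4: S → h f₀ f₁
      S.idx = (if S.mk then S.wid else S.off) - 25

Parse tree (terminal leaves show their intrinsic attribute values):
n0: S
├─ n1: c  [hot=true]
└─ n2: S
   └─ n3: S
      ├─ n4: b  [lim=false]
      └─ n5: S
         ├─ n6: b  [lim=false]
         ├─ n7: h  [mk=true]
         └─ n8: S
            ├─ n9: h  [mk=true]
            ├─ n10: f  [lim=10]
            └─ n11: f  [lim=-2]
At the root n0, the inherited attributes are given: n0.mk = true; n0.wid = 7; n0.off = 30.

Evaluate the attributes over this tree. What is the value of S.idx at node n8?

1. n0.mk = true  [given at root]
2. n0.wid = 7  [given at root]
3. n0.off = 30  [given at root]
4. n1.hot = true  [terminal]
5. n2.mk = false  [S₀.off > 30]
6. n2.wid = -2  [S₀.wid + S₀.off - 39]
7. n2.off = 23  [S₀.wid + 16]
8. n3.mk = false  [S₀.wid == S₀.off]
9. n3.wid = 16  [S₀.off - 7]
10. n3.off = 22  [S₀.off - 1]
11. n4.lim = false  [terminal]
12. n5.mk = false  [S₀.wid == S₀.off]
13. n5.wid = -2  [(if S₀.mk then S₀.wid else S₀.off) - 24]
14. n5.off = 15  [15]
15. n6.lim = false  [terminal]
16. n7.mk = true  [terminal]
17. n8.mk = false  [b.lim == true]
18. n8.wid = 21  [(if S₀.mk then S₀.wid else S₀.off) + 6]
19. n8.off = 25  [S₀.wid * -2 + 21]
20. n9.mk = true  [terminal]
21. n10.lim = 10  [terminal]
22. n11.lim = -2  [terminal]
23. n8.idx = 0  [(if S.mk then S.wid else S.off) - 25]
24. n5.idx = 15  [S₁.idx * 2 + 15]
25. n3.idx = 10  [S₁.idx - 5]
26. n2.idx = 24  [S₀.off * -2 + 70]
27. n0.idx = 6  [S₀.wid + S₁.idx - 25]

0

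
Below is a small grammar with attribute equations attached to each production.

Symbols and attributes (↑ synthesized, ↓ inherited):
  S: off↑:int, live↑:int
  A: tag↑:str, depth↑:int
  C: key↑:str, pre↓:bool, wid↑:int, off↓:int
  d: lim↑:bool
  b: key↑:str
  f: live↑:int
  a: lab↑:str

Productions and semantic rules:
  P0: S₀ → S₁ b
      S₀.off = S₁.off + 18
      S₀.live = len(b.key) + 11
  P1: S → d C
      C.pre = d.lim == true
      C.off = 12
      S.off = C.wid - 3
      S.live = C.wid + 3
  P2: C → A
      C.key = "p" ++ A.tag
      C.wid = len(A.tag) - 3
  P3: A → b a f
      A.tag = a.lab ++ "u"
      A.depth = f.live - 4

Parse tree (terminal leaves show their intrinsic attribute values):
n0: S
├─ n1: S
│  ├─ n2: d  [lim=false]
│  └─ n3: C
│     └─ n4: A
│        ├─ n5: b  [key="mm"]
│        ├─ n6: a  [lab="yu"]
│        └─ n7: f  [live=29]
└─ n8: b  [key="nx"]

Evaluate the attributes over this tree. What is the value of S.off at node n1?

-3

1. n2.lim = false  [terminal]
2. n3.pre = false  [d.lim == true]
3. n3.off = 12  [12]
4. n5.key = "mm"  [terminal]
5. n6.lab = "yu"  [terminal]
6. n7.live = 29  [terminal]
7. n4.tag = "yuu"  [a.lab ++ "u"]
8. n4.depth = 25  [f.live - 4]
9. n3.key = "pyuu"  ["p" ++ A.tag]
10. n3.wid = 0  [len(A.tag) - 3]
11. n1.off = -3  [C.wid - 3]
12. n1.live = 3  [C.wid + 3]
13. n8.key = "nx"  [terminal]
14. n0.off = 15  [S₁.off + 18]
15. n0.live = 13  [len(b.key) + 11]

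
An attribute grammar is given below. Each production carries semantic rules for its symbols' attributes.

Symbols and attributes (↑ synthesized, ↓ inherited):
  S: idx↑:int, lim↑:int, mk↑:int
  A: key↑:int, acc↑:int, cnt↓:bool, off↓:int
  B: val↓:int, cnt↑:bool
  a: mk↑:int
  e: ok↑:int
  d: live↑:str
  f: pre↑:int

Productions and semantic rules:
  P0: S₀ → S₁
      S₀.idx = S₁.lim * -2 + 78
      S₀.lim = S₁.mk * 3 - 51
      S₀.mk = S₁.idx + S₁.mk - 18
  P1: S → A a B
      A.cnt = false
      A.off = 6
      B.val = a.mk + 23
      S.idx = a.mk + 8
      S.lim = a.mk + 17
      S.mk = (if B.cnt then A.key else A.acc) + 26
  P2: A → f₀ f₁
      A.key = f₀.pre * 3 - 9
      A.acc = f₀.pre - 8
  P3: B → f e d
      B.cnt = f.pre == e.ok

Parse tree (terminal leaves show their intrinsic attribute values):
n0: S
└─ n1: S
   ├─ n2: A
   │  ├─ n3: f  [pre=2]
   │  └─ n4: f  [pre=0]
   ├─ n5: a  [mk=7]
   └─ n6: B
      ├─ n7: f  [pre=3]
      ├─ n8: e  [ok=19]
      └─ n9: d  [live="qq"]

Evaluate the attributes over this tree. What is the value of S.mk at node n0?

1. n2.cnt = false  [false]
2. n2.off = 6  [6]
3. n3.pre = 2  [terminal]
4. n4.pre = 0  [terminal]
5. n2.key = -3  [f₀.pre * 3 - 9]
6. n2.acc = -6  [f₀.pre - 8]
7. n5.mk = 7  [terminal]
8. n6.val = 30  [a.mk + 23]
9. n7.pre = 3  [terminal]
10. n8.ok = 19  [terminal]
11. n9.live = "qq"  [terminal]
12. n6.cnt = false  [f.pre == e.ok]
13. n1.idx = 15  [a.mk + 8]
14. n1.lim = 24  [a.mk + 17]
15. n1.mk = 20  [(if B.cnt then A.key else A.acc) + 26]
16. n0.idx = 30  [S₁.lim * -2 + 78]
17. n0.lim = 9  [S₁.mk * 3 - 51]
18. n0.mk = 17  [S₁.idx + S₁.mk - 18]

17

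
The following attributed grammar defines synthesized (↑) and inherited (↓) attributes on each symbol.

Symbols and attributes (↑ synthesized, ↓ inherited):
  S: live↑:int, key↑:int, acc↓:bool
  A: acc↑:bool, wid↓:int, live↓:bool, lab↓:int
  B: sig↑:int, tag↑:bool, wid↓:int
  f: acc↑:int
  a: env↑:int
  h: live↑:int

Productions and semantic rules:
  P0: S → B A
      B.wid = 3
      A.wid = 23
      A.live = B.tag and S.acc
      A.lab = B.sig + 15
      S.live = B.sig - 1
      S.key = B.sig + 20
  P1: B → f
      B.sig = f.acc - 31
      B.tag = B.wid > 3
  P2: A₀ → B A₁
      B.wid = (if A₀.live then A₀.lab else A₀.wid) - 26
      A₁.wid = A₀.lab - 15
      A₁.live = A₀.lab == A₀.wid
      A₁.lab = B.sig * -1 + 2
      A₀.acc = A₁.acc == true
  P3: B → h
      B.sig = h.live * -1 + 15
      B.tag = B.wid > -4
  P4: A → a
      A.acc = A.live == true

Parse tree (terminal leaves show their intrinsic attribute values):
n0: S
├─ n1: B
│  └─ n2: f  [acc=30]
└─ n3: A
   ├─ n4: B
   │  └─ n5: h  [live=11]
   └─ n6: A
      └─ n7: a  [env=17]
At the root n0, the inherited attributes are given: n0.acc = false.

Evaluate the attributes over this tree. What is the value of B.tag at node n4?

true

1. n0.acc = false  [given at root]
2. n1.wid = 3  [3]
3. n2.acc = 30  [terminal]
4. n1.sig = -1  [f.acc - 31]
5. n1.tag = false  [B.wid > 3]
6. n3.wid = 23  [23]
7. n3.live = false  [B.tag and S.acc]
8. n3.lab = 14  [B.sig + 15]
9. n4.wid = -3  [(if A₀.live then A₀.lab else A₀.wid) - 26]
10. n5.live = 11  [terminal]
11. n4.sig = 4  [h.live * -1 + 15]
12. n4.tag = true  [B.wid > -4]
13. n6.wid = -1  [A₀.lab - 15]
14. n6.live = false  [A₀.lab == A₀.wid]
15. n6.lab = -2  [B.sig * -1 + 2]
16. n7.env = 17  [terminal]
17. n6.acc = false  [A.live == true]
18. n3.acc = false  [A₁.acc == true]
19. n0.live = -2  [B.sig - 1]
20. n0.key = 19  [B.sig + 20]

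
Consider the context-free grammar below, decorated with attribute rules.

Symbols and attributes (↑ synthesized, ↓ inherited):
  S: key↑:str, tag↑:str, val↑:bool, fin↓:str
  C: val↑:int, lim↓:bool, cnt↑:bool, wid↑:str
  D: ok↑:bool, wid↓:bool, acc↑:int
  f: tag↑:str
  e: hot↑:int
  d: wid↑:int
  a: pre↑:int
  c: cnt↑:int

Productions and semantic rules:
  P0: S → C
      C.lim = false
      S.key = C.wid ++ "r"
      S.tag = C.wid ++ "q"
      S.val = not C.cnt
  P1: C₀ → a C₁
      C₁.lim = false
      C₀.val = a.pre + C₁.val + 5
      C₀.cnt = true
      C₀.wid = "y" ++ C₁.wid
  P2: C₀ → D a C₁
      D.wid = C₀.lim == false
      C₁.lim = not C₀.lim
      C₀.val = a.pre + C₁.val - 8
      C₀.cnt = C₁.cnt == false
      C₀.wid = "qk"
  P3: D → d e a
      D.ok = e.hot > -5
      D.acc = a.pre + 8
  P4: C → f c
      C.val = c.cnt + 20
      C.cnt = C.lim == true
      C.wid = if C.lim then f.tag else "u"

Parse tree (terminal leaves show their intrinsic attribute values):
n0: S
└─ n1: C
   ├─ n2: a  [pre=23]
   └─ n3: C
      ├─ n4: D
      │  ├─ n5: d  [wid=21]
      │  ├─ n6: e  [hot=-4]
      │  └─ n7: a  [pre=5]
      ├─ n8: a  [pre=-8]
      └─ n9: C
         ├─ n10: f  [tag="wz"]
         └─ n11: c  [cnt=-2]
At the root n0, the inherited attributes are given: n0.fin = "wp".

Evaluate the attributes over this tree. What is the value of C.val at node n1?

1. n0.fin = "wp"  [given at root]
2. n1.lim = false  [false]
3. n2.pre = 23  [terminal]
4. n3.lim = false  [false]
5. n4.wid = true  [C₀.lim == false]
6. n5.wid = 21  [terminal]
7. n6.hot = -4  [terminal]
8. n7.pre = 5  [terminal]
9. n4.ok = true  [e.hot > -5]
10. n4.acc = 13  [a.pre + 8]
11. n8.pre = -8  [terminal]
12. n9.lim = true  [not C₀.lim]
13. n10.tag = "wz"  [terminal]
14. n11.cnt = -2  [terminal]
15. n9.val = 18  [c.cnt + 20]
16. n9.cnt = true  [C.lim == true]
17. n9.wid = "wz"  [if C.lim then f.tag else "u"]
18. n3.val = 2  [a.pre + C₁.val - 8]
19. n3.cnt = false  [C₁.cnt == false]
20. n3.wid = "qk"  ["qk"]
21. n1.val = 30  [a.pre + C₁.val + 5]
22. n1.cnt = true  [true]
23. n1.wid = "yqk"  ["y" ++ C₁.wid]
24. n0.key = "yqkr"  [C.wid ++ "r"]
25. n0.tag = "yqkq"  [C.wid ++ "q"]
26. n0.val = false  [not C.cnt]

30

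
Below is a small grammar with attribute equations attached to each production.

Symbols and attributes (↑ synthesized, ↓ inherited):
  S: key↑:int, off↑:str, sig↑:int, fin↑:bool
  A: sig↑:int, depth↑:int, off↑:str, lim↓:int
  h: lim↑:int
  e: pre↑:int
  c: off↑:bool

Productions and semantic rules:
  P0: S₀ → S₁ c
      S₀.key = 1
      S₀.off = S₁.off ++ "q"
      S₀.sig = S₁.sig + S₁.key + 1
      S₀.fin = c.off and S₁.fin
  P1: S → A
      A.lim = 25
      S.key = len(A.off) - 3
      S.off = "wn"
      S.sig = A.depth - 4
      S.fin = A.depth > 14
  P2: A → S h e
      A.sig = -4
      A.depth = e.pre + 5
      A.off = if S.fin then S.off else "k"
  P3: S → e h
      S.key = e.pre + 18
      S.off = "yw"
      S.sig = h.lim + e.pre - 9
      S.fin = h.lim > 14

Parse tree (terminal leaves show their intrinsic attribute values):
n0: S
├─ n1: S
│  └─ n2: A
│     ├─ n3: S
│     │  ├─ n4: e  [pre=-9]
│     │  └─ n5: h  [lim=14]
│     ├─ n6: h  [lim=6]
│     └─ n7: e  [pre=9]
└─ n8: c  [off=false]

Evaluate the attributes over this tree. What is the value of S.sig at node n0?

9

1. n2.lim = 25  [25]
2. n4.pre = -9  [terminal]
3. n5.lim = 14  [terminal]
4. n3.key = 9  [e.pre + 18]
5. n3.off = "yw"  ["yw"]
6. n3.sig = -4  [h.lim + e.pre - 9]
7. n3.fin = false  [h.lim > 14]
8. n6.lim = 6  [terminal]
9. n7.pre = 9  [terminal]
10. n2.sig = -4  [-4]
11. n2.depth = 14  [e.pre + 5]
12. n2.off = "k"  [if S.fin then S.off else "k"]
13. n1.key = -2  [len(A.off) - 3]
14. n1.off = "wn"  ["wn"]
15. n1.sig = 10  [A.depth - 4]
16. n1.fin = false  [A.depth > 14]
17. n8.off = false  [terminal]
18. n0.key = 1  [1]
19. n0.off = "wnq"  [S₁.off ++ "q"]
20. n0.sig = 9  [S₁.sig + S₁.key + 1]
21. n0.fin = false  [c.off and S₁.fin]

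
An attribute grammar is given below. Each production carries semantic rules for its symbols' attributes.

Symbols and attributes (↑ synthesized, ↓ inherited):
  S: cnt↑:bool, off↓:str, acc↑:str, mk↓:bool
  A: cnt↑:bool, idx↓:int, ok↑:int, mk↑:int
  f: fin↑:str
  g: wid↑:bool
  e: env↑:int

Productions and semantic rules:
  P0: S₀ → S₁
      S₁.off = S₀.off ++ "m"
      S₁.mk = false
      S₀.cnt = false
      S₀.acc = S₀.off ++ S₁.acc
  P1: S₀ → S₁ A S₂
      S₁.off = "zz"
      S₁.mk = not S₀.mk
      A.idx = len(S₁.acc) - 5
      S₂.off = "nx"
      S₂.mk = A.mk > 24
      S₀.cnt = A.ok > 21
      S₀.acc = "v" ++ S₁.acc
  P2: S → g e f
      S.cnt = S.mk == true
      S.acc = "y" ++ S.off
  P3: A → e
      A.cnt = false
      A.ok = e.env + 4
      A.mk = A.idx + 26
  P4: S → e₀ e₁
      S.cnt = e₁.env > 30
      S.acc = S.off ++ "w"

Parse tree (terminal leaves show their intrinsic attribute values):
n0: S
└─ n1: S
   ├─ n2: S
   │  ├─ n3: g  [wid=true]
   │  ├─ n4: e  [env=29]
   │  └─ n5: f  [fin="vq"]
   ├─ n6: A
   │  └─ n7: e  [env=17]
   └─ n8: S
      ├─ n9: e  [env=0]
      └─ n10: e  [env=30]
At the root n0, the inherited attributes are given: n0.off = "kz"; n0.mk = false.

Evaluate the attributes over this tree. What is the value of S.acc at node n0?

1. n0.off = "kz"  [given at root]
2. n0.mk = false  [given at root]
3. n1.off = "kzm"  [S₀.off ++ "m"]
4. n1.mk = false  [false]
5. n2.off = "zz"  ["zz"]
6. n2.mk = true  [not S₀.mk]
7. n3.wid = true  [terminal]
8. n4.env = 29  [terminal]
9. n5.fin = "vq"  [terminal]
10. n2.cnt = true  [S.mk == true]
11. n2.acc = "yzz"  ["y" ++ S.off]
12. n6.idx = -2  [len(S₁.acc) - 5]
13. n7.env = 17  [terminal]
14. n6.cnt = false  [false]
15. n6.ok = 21  [e.env + 4]
16. n6.mk = 24  [A.idx + 26]
17. n8.off = "nx"  ["nx"]
18. n8.mk = false  [A.mk > 24]
19. n9.env = 0  [terminal]
20. n10.env = 30  [terminal]
21. n8.cnt = false  [e₁.env > 30]
22. n8.acc = "nxw"  [S.off ++ "w"]
23. n1.cnt = false  [A.ok > 21]
24. n1.acc = "vyzz"  ["v" ++ S₁.acc]
25. n0.cnt = false  [false]
26. n0.acc = "kzvyzz"  [S₀.off ++ S₁.acc]

"kzvyzz"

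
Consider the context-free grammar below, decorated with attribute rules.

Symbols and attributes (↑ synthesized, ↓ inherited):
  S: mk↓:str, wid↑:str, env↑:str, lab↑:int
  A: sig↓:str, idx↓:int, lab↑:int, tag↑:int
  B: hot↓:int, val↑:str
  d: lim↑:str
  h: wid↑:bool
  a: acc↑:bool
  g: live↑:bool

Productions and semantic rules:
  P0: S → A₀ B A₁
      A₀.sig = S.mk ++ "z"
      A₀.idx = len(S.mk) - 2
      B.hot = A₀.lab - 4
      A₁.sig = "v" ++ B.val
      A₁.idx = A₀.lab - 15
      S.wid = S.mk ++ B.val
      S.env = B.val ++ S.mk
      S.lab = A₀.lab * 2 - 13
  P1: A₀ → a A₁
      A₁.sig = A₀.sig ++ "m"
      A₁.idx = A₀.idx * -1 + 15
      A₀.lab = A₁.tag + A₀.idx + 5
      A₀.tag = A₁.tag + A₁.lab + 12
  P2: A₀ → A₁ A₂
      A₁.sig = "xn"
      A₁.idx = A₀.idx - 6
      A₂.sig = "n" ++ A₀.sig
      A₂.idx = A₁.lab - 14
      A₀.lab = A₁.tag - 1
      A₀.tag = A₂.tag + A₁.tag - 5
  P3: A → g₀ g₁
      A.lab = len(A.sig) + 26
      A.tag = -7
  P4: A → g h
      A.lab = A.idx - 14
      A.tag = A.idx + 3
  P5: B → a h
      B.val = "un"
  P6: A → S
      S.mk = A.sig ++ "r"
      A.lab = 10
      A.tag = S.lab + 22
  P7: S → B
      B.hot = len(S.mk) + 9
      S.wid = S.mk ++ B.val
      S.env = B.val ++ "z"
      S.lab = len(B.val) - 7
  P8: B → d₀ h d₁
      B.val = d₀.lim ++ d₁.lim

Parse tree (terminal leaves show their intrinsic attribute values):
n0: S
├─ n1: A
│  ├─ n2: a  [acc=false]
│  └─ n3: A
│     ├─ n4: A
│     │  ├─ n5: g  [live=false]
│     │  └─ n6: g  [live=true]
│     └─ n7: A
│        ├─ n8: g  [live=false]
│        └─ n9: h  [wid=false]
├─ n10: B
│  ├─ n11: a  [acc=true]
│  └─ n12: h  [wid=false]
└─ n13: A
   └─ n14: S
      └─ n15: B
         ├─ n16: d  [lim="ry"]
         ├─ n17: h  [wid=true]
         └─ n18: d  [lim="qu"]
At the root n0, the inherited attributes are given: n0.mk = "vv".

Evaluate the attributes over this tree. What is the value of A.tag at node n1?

9

1. n0.mk = "vv"  [given at root]
2. n1.sig = "vvz"  [S.mk ++ "z"]
3. n1.idx = 0  [len(S.mk) - 2]
4. n2.acc = false  [terminal]
5. n3.sig = "vvzm"  [A₀.sig ++ "m"]
6. n3.idx = 15  [A₀.idx * -1 + 15]
7. n4.sig = "xn"  ["xn"]
8. n4.idx = 9  [A₀.idx - 6]
9. n5.live = false  [terminal]
10. n6.live = true  [terminal]
11. n4.lab = 28  [len(A.sig) + 26]
12. n4.tag = -7  [-7]
13. n7.sig = "nvvzm"  ["n" ++ A₀.sig]
14. n7.idx = 14  [A₁.lab - 14]
15. n8.live = false  [terminal]
16. n9.wid = false  [terminal]
17. n7.lab = 0  [A.idx - 14]
18. n7.tag = 17  [A.idx + 3]
19. n3.lab = -8  [A₁.tag - 1]
20. n3.tag = 5  [A₂.tag + A₁.tag - 5]
21. n1.lab = 10  [A₁.tag + A₀.idx + 5]
22. n1.tag = 9  [A₁.tag + A₁.lab + 12]
23. n10.hot = 6  [A₀.lab - 4]
24. n11.acc = true  [terminal]
25. n12.wid = false  [terminal]
26. n10.val = "un"  ["un"]
27. n13.sig = "vun"  ["v" ++ B.val]
28. n13.idx = -5  [A₀.lab - 15]
29. n14.mk = "vunr"  [A.sig ++ "r"]
30. n15.hot = 13  [len(S.mk) + 9]
31. n16.lim = "ry"  [terminal]
32. n17.wid = true  [terminal]
33. n18.lim = "qu"  [terminal]
34. n15.val = "ryqu"  [d₀.lim ++ d₁.lim]
35. n14.wid = "vunrryqu"  [S.mk ++ B.val]
36. n14.env = "ryquz"  [B.val ++ "z"]
37. n14.lab = -3  [len(B.val) - 7]
38. n13.lab = 10  [10]
39. n13.tag = 19  [S.lab + 22]
40. n0.wid = "vvun"  [S.mk ++ B.val]
41. n0.env = "unvv"  [B.val ++ S.mk]
42. n0.lab = 7  [A₀.lab * 2 - 13]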